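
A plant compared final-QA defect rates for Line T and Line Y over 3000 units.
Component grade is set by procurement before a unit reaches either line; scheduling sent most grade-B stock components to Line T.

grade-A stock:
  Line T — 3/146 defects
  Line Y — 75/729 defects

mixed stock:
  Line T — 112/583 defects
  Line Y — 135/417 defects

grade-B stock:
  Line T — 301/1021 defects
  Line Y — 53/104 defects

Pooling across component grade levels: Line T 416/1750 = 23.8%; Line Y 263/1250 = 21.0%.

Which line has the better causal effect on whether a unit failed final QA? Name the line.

The stratified and pooled comparisons disagree (Line T wins within each component grade; Line Y wins overall), so the answer turns on the causal role of component grade.
Since component grade is a pre-existing factor (not a product of the line) and it affects the outcome on its own, it is a confounder. The stratified rates, not the pooled rate, identify the causal effect.
Within each level — grade-A stock: 2.1% vs 10.3%; mixed stock: 19.2% vs 32.4%; grade-B stock: 29.5% vs 51.0% — Line T is lower every time.

Line T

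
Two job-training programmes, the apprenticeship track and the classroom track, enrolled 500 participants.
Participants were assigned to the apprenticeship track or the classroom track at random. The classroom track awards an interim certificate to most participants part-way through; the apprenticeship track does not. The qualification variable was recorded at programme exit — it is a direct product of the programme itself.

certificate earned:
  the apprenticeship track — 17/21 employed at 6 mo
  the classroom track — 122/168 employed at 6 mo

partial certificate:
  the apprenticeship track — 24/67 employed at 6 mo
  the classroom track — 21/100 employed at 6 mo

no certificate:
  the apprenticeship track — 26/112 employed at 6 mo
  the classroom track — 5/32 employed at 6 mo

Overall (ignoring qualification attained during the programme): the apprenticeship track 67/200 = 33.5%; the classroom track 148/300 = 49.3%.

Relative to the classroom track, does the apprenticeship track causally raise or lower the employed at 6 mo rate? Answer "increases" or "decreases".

decreases

The stratified and pooled comparisons disagree (the apprenticeship track wins within each qualification attained during the programme; the classroom track wins overall), so the answer turns on the causal role of qualification attained during the programme.
The distribution of qualification attained during the programme is itself part of what the programme does — it is an intermediate outcome. Holding it fixed would remove that part of the effect; the total effect is the pooled difference.
Pooled: the apprenticeship track 33.5% vs the classroom track 49.3%; the classroom track is higher overall.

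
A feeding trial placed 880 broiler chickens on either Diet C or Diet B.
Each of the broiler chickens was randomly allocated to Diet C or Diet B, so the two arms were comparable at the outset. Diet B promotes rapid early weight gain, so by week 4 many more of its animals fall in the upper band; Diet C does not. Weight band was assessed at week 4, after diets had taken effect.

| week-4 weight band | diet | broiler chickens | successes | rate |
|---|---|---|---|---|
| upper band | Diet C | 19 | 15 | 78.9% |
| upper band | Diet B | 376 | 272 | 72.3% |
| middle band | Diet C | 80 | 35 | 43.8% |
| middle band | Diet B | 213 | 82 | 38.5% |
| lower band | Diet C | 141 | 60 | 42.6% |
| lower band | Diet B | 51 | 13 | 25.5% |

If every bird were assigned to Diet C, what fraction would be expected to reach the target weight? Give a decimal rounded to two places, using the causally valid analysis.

The stratified and pooled comparisons disagree (Diet C wins within each week-4 weight band; Diet B wins overall), so the answer turns on the causal role of week-4 weight band.
Week-4 weight band is recorded after the diet and is itself shifted by it — it sits on the causal path from diet to outcome. Conditioning on a mediator would strip out part of the effect we want; the pooled comparison gives the total causal effect.
So P(outcome | do(Diet C)) is just the pooled rate for Diet C: 110/240 = 0.458.

0.46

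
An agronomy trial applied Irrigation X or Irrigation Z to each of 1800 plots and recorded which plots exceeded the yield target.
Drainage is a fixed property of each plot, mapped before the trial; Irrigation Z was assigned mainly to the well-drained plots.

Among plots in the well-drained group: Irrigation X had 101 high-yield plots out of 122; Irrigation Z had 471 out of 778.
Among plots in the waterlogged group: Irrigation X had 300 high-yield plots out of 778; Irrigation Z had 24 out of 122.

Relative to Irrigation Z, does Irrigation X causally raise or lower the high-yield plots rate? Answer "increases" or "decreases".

The field drainage-specific comparison favours Irrigation X throughout, but the pooled figures favour Irrigation Z. The question is whether to condition on field drainage.
Field drainage is set before the irrigation has any effect — it is not caused by the irrigation — and it independently drives the outcome. That makes it a confounder, so the causal comparison is within field drainage levels.
Within each level — well-drained: 82.8% vs 60.5%; waterlogged: 38.6% vs 19.7% — Irrigation X is higher every time.

increases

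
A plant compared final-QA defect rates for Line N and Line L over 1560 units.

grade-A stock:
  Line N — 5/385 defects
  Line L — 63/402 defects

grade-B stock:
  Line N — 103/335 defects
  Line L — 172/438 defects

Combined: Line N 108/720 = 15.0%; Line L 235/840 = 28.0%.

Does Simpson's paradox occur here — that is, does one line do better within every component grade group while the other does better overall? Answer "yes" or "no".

no

Within each component grade level (grade-A stock 1.3% vs 15.7%; grade-B stock 30.7% vs 39.3%), Line N has the lower rate every time. Pooled: 15.0% vs 28.0% — Line N has the lower rate overall. They agree.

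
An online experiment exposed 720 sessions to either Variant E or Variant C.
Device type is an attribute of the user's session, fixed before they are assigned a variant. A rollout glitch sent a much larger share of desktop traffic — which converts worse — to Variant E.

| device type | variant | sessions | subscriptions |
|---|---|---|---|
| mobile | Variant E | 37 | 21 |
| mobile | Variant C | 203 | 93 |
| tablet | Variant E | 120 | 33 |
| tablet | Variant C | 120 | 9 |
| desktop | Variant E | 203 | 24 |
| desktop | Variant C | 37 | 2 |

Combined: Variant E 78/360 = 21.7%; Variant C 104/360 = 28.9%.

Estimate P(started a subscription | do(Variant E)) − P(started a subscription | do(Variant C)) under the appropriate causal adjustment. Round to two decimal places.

Variant E is higher inside every device type stratum but Variant C is higher in aggregate. Whether to stratify depends on how device type relates to the variant.
Here device type is a common cause — it drives both which variant a case falls under and the outcome. The crude comparison mixes populations; the stratum-specific rates are the causally relevant ones.
Adjusting over the population distribution of device type: 0.333·(0.568−0.458) + 0.333·(0.275−0.075) + 0.333·(0.118−0.054) = +0.125.

+0.12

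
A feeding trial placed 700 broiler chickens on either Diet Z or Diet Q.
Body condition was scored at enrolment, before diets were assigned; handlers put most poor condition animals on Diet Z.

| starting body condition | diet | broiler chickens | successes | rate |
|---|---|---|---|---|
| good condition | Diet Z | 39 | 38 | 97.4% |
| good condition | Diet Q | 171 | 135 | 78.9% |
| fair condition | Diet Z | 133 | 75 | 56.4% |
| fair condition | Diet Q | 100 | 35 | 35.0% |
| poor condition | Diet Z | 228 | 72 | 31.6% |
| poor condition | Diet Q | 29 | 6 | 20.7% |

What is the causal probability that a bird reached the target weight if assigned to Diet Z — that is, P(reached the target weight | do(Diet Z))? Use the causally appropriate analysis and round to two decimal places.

Diet Z is higher inside every starting body condition stratum but Diet Q is higher in aggregate. Whether to stratify depends on how starting body condition relates to the diet.
Here starting body condition is a common cause — it drives both which diet a case falls under and the outcome. The crude comparison mixes populations; the stratum-specific rates are the causally relevant ones.
Standardising Diet Z to the population starting body condition mix: 0.300·38/39 + 0.333·75/133 + 0.367·72/228 = 0.596.

0.60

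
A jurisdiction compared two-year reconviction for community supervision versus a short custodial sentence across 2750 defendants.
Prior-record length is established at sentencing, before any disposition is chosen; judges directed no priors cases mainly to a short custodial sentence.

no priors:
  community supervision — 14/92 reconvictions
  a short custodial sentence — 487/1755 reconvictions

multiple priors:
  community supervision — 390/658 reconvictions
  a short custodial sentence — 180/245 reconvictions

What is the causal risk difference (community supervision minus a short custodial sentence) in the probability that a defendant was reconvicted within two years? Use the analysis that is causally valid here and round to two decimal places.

The imbalance in prior-record length arose from how defendants were allocated, not from anything the disposition did; and prior-record length independently affects the outcome. The pooled gap is confounded — condition on prior-record length.
Adjusting over the population distribution of prior-record length: 0.672·(0.152−0.277) + 0.328·(0.593−0.735) = -0.131.

-0.13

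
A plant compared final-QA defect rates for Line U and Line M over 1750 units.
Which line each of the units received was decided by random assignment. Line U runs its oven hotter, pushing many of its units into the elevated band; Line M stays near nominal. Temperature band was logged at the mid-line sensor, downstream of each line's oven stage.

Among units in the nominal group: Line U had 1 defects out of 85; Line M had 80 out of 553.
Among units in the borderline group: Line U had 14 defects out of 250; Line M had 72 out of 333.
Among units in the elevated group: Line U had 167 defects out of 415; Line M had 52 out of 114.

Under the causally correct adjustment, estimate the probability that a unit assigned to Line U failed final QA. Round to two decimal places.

0.24

In-process temperature band lies on the pathway line → in-process temperature band → outcome, so adjusting for it blocks the indirect effect. For the total causal effect of line, use the unadjusted pooled rates.
So P(outcome | do(Line U)) is just the pooled rate for Line U: 182/750 = 0.243.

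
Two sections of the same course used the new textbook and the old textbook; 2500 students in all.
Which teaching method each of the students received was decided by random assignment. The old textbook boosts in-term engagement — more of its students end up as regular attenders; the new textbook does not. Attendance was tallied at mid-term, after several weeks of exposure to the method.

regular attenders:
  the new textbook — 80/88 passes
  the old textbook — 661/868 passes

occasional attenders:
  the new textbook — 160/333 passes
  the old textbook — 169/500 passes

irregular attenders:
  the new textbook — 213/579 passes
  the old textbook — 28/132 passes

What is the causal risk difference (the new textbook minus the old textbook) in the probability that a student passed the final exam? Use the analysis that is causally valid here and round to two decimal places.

The mid-term attendance-specific comparison favours the new textbook throughout, but the pooled figures favour the old textbook. The question is whether to condition on mid-term attendance.
Mid-term attendance here is a post-treatment variable shaped by the teaching method; conditioning on it would introduce bias rather than remove it. The overall comparison is the causal one.
The causal difference is the pooled difference: 0.453 − 0.572 = -0.119.

-0.12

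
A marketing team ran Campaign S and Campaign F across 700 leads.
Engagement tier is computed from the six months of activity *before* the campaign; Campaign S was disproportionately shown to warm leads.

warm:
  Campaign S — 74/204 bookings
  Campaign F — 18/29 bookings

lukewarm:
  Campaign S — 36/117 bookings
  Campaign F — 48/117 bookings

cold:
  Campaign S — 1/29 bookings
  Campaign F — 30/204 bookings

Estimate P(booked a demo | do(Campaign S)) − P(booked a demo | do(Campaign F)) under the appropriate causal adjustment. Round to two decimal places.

Engagement tier satisfies the back-door criterion: it is not a descendant of the campaign, and it blocks the spurious path from campaign to outcome. Adjusting for it (i.e., using the within-engagement tier rates) gives the causal effect.
Adjusting over the population distribution of engagement tier: 0.333·(0.363−0.621) + 0.334·(0.308−0.410) + 0.333·(0.034−0.147) = -0.158.

-0.16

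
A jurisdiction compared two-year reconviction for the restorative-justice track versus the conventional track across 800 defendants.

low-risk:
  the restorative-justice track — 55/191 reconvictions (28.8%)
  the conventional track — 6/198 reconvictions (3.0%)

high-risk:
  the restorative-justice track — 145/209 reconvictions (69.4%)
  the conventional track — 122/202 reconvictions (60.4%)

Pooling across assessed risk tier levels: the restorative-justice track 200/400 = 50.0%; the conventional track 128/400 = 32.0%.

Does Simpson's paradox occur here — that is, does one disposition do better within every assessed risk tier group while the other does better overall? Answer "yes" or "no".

no

Within each assessed risk tier level (low-risk 28.8% vs 3.0%; high-risk 69.4% vs 60.4%), the conventional track has the lower rate every time. Pooled: 50.0% vs 32.0% — the conventional track has the lower rate overall. They agree.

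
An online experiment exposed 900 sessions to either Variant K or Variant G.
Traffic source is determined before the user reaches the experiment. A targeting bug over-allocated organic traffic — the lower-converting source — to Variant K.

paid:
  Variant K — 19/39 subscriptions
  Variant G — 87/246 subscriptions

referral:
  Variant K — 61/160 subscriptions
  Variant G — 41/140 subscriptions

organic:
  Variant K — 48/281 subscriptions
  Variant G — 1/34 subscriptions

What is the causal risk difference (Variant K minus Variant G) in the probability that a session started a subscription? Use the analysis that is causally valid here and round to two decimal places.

+0.12

The imbalance in traffic source arose from how sessions were allocated, not from anything the variant did; and traffic source independently affects the outcome. The pooled gap is confounded — condition on traffic source.
Adjusting over the population distribution of traffic source: 0.317·(0.487−0.354) + 0.333·(0.381−0.293) + 0.350·(0.171−0.029) = +0.121.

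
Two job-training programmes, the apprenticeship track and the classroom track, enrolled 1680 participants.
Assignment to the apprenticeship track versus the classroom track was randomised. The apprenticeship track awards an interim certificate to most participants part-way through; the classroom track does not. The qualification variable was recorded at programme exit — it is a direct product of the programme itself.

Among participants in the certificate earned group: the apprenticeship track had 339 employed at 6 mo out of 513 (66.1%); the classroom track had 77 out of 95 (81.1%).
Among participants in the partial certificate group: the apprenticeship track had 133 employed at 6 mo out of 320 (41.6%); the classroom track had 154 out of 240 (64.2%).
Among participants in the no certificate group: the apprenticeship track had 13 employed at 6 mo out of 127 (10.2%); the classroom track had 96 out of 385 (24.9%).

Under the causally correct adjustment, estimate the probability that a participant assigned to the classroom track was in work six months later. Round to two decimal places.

0.45

Because the programme influences qualification attained during the programme, qualification attained during the programme is a post-treatment mediator, not a confounder. Stratifying on it would bias the estimate; the causal effect is the crude pooled difference.
So P(outcome | do(the classroom track)) is just the pooled rate for the classroom track: 327/720 = 0.454.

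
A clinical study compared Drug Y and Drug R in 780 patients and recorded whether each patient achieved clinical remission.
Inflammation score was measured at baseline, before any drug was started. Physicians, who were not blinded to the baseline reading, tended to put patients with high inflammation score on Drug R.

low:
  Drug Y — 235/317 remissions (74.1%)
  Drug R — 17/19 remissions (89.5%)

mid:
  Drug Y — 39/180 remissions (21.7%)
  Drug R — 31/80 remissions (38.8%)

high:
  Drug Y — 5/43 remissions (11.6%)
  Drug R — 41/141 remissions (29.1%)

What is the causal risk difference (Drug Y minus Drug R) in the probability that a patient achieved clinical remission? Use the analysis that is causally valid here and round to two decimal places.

Within every inflammation score level Drug R has the higher rate, yet pooled Drug Y does — Simpson's reversal.
Inflammation score satisfies the back-door criterion: it is not a descendant of the drug, and it blocks the spurious path from drug to outcome. Adjusting for it (i.e., using the within-inflammation score rates) gives the causal effect.
Adjusting over the population distribution of inflammation score: 0.431·(0.741−0.895) + 0.333·(0.217−0.388) + 0.236·(0.116−0.291) = -0.164.

-0.16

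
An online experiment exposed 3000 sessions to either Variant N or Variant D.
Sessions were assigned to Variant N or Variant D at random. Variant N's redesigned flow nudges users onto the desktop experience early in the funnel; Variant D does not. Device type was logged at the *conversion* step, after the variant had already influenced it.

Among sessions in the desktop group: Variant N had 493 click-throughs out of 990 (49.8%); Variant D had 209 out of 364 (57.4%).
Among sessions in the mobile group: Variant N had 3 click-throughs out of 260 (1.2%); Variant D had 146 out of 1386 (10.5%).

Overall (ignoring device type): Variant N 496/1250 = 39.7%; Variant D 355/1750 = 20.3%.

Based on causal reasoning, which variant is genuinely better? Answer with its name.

Variant N

Device type is recorded after the variant and is itself shifted by it — it sits on the causal path from variant to outcome. Conditioning on a mediator would strip out part of the effect we want; the pooled comparison gives the total causal effect.
Pooled: Variant N 39.7% vs Variant D 20.3%; Variant N is higher overall.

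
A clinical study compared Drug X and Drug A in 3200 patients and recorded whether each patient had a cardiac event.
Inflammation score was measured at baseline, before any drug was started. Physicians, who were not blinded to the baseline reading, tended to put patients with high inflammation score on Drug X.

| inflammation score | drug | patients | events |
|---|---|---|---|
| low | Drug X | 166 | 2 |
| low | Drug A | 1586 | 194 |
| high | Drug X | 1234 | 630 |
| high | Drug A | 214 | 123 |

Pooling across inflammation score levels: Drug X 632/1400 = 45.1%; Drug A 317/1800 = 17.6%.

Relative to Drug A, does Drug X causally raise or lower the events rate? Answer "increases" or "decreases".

decreases

Within every inflammation score level Drug X has the lower rate, yet pooled Drug A does — Simpson's reversal.
Inflammation score is set before the drug has any effect — it is not caused by the drug — and it independently drives the outcome. That makes it a confounder, so the causal comparison is within inflammation score levels.
Within each level — low: 1.2% vs 12.2%; high: 51.1% vs 57.5% — Drug X is lower every time.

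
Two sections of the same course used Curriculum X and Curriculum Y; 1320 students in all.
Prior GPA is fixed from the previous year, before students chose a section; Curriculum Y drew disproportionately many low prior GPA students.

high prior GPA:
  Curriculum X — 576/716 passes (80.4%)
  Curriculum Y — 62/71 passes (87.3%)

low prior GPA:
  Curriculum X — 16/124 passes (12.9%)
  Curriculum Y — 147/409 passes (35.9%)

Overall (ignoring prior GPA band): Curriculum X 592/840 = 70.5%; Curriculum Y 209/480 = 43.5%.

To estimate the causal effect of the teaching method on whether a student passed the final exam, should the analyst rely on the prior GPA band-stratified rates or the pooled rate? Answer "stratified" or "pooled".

The stratified and pooled comparisons disagree (Curriculum Y wins within each prior GPA band; Curriculum X wins overall), so the answer turns on the causal role of prior GPA band.
Prior GPA band differs across teaching methods for reasons unrelated to any effect of the teaching method itself, and it separately predicts the outcome — a classic confounder. We must compare within prior GPA band levels.
Within each level — high prior GPA: 80.4% vs 87.3%; low prior GPA: 12.9% vs 35.9% — Curriculum Y is higher every time.

stratified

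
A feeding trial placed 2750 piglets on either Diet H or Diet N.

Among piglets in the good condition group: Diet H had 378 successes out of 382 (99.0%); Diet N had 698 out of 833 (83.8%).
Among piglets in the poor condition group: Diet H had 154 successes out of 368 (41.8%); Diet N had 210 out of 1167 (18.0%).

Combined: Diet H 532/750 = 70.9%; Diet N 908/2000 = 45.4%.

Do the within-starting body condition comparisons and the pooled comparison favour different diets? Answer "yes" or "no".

Within each starting body condition level (good condition 99.0% vs 83.8%; poor condition 41.8% vs 18.0%), Diet H has the higher rate every time. Pooled: 70.9% vs 45.4% — Diet H has the higher rate overall. They agree.

no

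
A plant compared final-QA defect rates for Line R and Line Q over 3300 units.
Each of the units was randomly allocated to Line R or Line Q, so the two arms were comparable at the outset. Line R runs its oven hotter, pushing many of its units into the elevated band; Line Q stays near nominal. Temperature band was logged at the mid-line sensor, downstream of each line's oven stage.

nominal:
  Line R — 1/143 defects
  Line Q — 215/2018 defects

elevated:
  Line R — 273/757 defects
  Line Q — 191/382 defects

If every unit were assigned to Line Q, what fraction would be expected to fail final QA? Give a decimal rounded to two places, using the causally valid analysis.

In-process temperature band lies on the pathway line → in-process temperature band → outcome, so adjusting for it blocks the indirect effect. For the total causal effect of line, use the unadjusted pooled rates.
So P(outcome | do(Line Q)) is just the pooled rate for Line Q: 406/2400 = 0.169.

0.17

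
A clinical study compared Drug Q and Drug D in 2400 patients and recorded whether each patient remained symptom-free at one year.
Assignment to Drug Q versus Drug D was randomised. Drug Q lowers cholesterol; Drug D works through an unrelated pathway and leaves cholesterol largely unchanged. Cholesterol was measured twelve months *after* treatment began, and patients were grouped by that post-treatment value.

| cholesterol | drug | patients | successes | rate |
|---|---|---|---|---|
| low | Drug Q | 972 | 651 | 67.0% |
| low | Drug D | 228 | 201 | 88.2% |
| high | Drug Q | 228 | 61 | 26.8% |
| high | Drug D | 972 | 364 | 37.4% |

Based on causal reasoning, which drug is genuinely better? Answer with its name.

Drug Q

Within every cholesterol level Drug D has the higher rate, yet pooled Drug Q does — Simpson's reversal.
The distribution of cholesterol is itself part of what the drug does — it is an intermediate outcome. Holding it fixed would remove that part of the effect; the total effect is the pooled difference.
Pooled: Drug Q 59.3% vs Drug D 47.1%; Drug Q is higher overall.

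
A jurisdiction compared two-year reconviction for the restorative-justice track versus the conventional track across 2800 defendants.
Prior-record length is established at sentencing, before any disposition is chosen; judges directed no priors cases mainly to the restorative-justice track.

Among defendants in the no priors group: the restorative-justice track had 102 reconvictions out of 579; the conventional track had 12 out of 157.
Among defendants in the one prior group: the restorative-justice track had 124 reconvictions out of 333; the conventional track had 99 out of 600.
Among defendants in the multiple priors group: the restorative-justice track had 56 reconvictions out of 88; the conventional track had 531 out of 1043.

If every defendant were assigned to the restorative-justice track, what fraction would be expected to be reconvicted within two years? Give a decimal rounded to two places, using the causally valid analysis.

The stratified and pooled comparisons disagree (the conventional track wins within each prior-record length; the restorative-justice track wins overall), so the answer turns on the causal role of prior-record length.
Since prior-record length is a pre-existing factor (not a product of the disposition) and it affects the outcome on its own, it is a confounder. The stratified rates, not the pooled rate, identify the causal effect.
Standardising the restorative-justice track to the population prior-record length mix: 0.263·102/579 + 0.333·124/333 + 0.404·56/88 = 0.427.

0.43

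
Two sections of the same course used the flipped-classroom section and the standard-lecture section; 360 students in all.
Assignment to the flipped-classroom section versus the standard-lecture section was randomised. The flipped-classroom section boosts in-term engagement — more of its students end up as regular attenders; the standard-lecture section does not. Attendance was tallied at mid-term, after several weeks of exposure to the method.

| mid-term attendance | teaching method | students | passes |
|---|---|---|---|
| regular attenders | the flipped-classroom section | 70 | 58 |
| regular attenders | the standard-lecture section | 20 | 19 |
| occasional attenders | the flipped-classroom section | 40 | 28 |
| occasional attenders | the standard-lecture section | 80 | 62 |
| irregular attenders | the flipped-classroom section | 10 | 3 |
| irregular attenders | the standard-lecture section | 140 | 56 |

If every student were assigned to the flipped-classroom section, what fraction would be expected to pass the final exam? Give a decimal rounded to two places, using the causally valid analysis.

The mid-term attendance-specific comparison favours the standard-lecture section throughout, but the pooled figures favour the flipped-classroom section. The question is whether to condition on mid-term attendance.
Mid-term attendance is recorded after the teaching method and is itself shifted by it — it sits on the causal path from teaching method to outcome. Conditioning on a mediator would strip out part of the effect we want; the pooled comparison gives the total causal effect.
So P(outcome | do(the flipped-classroom section)) is just the pooled rate for the flipped-classroom section: 89/120 = 0.742.

0.74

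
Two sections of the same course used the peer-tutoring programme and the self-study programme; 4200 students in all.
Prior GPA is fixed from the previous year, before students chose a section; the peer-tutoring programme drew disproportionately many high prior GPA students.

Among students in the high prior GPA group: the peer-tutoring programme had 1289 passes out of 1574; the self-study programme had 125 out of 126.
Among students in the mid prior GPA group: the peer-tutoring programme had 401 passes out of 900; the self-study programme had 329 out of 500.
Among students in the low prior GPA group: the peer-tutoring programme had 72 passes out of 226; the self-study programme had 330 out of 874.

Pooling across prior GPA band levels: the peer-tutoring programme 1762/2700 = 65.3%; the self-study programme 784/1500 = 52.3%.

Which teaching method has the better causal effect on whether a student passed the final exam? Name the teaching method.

the self-study programme

The prior GPA band-specific comparison favours the self-study programme throughout, but the pooled figures favour the peer-tutoring programme. The question is whether to condition on prior GPA band.
Nothing the teaching method does changes prior GPA band; the imbalance is an allocation artefact. With prior GPA band also predicting the outcome, the pooled figure is confounded, and the within-stratum comparison is the causal one.
Within each level — high prior GPA: 81.9% vs 99.2%; mid prior GPA: 44.6% vs 65.8%; low prior GPA: 31.9% vs 37.8% — the self-study programme is higher every time.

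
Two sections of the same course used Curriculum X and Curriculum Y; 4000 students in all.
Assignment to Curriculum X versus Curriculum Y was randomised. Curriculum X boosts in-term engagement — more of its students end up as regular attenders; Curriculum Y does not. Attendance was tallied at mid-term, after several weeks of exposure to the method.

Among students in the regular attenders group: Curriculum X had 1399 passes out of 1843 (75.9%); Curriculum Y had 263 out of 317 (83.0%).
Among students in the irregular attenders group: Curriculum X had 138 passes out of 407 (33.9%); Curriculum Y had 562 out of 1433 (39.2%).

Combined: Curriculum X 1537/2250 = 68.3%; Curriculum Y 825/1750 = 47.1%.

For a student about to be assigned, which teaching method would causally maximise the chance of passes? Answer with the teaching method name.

The mid-term attendance-specific comparison favours Curriculum Y throughout, but the pooled figures favour Curriculum X. The question is whether to condition on mid-term attendance.
Mid-term attendance lies on the pathway teaching method → mid-term attendance → outcome, so adjusting for it blocks the indirect effect. For the total causal effect of teaching method, use the unadjusted pooled rates.
Pooled: Curriculum X 68.3% vs Curriculum Y 47.1%; Curriculum X is higher overall.

Curriculum X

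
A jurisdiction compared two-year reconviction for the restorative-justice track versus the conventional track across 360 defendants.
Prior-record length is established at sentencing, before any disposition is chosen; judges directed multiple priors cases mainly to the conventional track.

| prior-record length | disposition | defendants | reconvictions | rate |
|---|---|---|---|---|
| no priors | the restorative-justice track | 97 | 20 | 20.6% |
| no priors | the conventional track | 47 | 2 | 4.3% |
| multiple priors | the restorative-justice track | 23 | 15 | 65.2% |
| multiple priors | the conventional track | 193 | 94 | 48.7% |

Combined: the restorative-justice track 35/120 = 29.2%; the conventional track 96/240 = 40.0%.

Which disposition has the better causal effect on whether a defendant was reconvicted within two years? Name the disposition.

Prior-record length is set before the disposition has any effect — it is not caused by the disposition — and it independently drives the outcome. That makes it a confounder, so the causal comparison is within prior-record length levels.
Within each level — no priors: 20.6% vs 4.3%; multiple priors: 65.2% vs 48.7% — the conventional track is lower every time.

the conventional track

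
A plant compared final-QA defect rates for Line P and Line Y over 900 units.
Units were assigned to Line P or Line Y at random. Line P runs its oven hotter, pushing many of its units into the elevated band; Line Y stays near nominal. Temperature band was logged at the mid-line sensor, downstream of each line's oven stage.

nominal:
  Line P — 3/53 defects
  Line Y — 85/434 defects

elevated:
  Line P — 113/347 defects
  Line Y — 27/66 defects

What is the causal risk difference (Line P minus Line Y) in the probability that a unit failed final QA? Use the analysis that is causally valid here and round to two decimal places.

+0.07

The distribution of in-process temperature band is itself part of what the line does — it is an intermediate outcome. Holding it fixed would remove that part of the effect; the total effect is the pooled difference.
The causal difference is the pooled difference: 0.290 − 0.224 = +0.066.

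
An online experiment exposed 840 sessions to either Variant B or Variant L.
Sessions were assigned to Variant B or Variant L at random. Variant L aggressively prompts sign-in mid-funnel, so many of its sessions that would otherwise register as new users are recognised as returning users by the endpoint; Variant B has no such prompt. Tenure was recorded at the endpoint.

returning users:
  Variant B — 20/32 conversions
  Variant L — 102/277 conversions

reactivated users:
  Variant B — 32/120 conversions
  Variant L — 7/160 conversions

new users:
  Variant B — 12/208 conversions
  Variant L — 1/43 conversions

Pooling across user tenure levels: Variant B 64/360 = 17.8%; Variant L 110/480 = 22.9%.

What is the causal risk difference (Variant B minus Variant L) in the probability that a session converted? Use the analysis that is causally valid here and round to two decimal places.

-0.05

Within every user tenure level Variant B has the higher rate, yet pooled Variant L does — Simpson's reversal.
User tenure lies on the pathway variant → user tenure → outcome, so adjusting for it blocks the indirect effect. For the total causal effect of variant, use the unadjusted pooled rates.
The causal difference is the pooled difference: 0.178 − 0.229 = -0.051.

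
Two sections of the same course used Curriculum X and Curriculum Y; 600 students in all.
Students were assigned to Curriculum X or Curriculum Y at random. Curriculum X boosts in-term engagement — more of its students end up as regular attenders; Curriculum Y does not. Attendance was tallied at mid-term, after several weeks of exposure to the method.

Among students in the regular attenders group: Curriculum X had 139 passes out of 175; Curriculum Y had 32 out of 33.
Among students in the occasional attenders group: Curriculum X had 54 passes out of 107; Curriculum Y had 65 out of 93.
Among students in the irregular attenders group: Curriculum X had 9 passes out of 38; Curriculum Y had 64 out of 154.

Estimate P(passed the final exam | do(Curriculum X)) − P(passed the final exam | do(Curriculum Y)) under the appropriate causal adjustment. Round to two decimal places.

+0.06

Mid-term attendance is downstream of the teaching method. One should not condition on a consequence of treatment, so the overall rates are the right comparison.
The causal difference is the pooled difference: 0.631 − 0.575 = +0.056.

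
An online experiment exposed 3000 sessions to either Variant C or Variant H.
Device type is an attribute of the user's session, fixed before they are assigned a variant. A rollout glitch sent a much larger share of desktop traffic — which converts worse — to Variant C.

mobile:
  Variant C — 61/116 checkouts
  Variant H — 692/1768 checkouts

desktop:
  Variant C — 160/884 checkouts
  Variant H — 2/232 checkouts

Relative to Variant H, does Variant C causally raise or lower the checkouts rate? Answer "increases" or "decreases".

Device type is set before the variant has any effect — it is not caused by the variant — and it independently drives the outcome. That makes it a confounder, so the causal comparison is within device type levels.
Within each level — mobile: 52.6% vs 39.1%; desktop: 18.1% vs 0.9% — Variant C is higher every time.

increases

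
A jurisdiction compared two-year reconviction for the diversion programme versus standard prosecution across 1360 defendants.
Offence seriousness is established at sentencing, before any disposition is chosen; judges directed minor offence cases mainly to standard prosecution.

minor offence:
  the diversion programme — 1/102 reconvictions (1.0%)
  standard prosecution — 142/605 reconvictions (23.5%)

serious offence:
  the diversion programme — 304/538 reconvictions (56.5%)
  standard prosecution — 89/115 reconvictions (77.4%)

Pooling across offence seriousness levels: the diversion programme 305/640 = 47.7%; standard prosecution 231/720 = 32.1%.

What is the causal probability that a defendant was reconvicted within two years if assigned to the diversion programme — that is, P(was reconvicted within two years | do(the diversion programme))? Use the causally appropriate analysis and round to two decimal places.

0.28

Here offence seriousness is a common cause — it drives both which disposition a case falls under and the outcome. The crude comparison mixes populations; the stratum-specific rates are the causally relevant ones.
Standardising the diversion programme to the population offence seriousness mix: 0.520·1/102 + 0.480·304/538 = 0.276.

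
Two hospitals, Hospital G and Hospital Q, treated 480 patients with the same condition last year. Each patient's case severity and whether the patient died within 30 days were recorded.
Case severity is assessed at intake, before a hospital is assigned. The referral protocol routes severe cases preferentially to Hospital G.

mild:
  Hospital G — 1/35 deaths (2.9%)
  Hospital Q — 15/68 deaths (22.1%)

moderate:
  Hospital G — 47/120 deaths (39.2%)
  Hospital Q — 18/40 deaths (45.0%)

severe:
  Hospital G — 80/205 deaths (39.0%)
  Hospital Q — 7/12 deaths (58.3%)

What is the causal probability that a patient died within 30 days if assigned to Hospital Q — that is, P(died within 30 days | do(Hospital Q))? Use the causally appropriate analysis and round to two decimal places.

0.46

The stratified and pooled comparisons disagree (Hospital G wins within each case severity; Hospital Q wins overall), so the answer turns on the causal role of case severity.
Case severity satisfies the back-door criterion: it is not a descendant of the hospital, and it blocks the spurious path from hospital to outcome. Adjusting for it (i.e., using the within-case severity rates) gives the causal effect.
Standardising Hospital Q to the population case severity mix: 0.215·15/68 + 0.333·18/40 + 0.452·7/12 = 0.461.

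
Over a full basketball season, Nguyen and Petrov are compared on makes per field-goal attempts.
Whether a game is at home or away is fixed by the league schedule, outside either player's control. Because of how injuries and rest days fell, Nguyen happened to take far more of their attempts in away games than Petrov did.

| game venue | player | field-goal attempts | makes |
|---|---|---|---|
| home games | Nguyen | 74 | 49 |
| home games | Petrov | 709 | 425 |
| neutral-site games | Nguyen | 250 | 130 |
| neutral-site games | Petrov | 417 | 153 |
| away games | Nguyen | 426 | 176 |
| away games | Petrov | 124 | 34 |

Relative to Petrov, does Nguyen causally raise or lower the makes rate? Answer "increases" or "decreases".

increases

The imbalance in game venue arose from how field-goal attempts were allocated, not from anything the player did; and game venue independently affects the outcome. The pooled gap is confounded — condition on game venue.
Within each level — home games: 66.2% vs 59.9%; neutral-site games: 52.0% vs 36.7%; away games: 41.3% vs 27.4% — Nguyen is higher every time.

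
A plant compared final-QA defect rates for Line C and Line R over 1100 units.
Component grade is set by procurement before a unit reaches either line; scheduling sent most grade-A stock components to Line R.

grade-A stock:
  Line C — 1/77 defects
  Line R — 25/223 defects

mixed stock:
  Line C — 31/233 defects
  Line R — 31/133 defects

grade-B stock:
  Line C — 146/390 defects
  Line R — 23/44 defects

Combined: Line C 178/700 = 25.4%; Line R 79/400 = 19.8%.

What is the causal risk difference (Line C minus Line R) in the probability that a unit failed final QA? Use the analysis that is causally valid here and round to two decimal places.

Component grade is set before the line has any effect — it is not caused by the line — and it independently drives the outcome. That makes it a confounder, so the causal comparison is within component grade levels.
Adjusting over the population distribution of component grade: 0.273·(0.013−0.112) + 0.333·(0.133−0.233) + 0.395·(0.374−0.523) = -0.119.

-0.12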